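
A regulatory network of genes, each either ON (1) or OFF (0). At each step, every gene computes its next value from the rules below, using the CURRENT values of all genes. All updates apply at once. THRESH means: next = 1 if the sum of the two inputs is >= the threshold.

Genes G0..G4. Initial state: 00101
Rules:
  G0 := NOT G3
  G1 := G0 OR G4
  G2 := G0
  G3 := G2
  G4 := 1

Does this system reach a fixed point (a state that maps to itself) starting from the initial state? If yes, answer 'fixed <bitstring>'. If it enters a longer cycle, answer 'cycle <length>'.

Answer: cycle 2

Derivation:
Step 0: 00101
Step 1: G0=NOT G3=NOT 0=1 G1=G0|G4=0|1=1 G2=G0=0 G3=G2=1 G4=1(const) -> 11011
Step 2: G0=NOT G3=NOT 1=0 G1=G0|G4=1|1=1 G2=G0=1 G3=G2=0 G4=1(const) -> 01101
Step 3: G0=NOT G3=NOT 0=1 G1=G0|G4=0|1=1 G2=G0=0 G3=G2=1 G4=1(const) -> 11011
Cycle of length 2 starting at step 1 -> no fixed point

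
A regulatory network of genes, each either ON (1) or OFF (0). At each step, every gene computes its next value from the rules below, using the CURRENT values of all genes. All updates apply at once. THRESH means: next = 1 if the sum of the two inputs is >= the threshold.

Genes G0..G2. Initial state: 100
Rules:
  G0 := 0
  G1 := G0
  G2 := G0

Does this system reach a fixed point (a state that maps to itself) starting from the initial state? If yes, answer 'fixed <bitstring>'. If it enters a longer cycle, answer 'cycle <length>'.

Step 0: 100
Step 1: G0=0(const) G1=G0=1 G2=G0=1 -> 011
Step 2: G0=0(const) G1=G0=0 G2=G0=0 -> 000
Step 3: G0=0(const) G1=G0=0 G2=G0=0 -> 000
Fixed point reached at step 2: 000

Answer: fixed 000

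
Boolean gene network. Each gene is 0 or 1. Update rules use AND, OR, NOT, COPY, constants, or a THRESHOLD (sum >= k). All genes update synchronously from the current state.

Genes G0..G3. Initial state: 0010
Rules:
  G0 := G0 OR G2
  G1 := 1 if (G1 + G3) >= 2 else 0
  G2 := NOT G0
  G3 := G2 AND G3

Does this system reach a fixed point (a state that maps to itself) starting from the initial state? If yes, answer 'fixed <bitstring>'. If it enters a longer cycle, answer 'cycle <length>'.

Answer: fixed 1000

Derivation:
Step 0: 0010
Step 1: G0=G0|G2=0|1=1 G1=(0+0>=2)=0 G2=NOT G0=NOT 0=1 G3=G2&G3=1&0=0 -> 1010
Step 2: G0=G0|G2=1|1=1 G1=(0+0>=2)=0 G2=NOT G0=NOT 1=0 G3=G2&G3=1&0=0 -> 1000
Step 3: G0=G0|G2=1|0=1 G1=(0+0>=2)=0 G2=NOT G0=NOT 1=0 G3=G2&G3=0&0=0 -> 1000
Fixed point reached at step 2: 1000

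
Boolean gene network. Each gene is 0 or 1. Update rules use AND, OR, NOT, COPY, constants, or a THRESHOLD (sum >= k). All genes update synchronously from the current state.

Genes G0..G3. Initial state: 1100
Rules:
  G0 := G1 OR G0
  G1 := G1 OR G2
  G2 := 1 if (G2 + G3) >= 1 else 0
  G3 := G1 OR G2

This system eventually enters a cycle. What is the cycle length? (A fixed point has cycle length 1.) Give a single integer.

Step 0: 1100
Step 1: G0=G1|G0=1|1=1 G1=G1|G2=1|0=1 G2=(0+0>=1)=0 G3=G1|G2=1|0=1 -> 1101
Step 2: G0=G1|G0=1|1=1 G1=G1|G2=1|0=1 G2=(0+1>=1)=1 G3=G1|G2=1|0=1 -> 1111
Step 3: G0=G1|G0=1|1=1 G1=G1|G2=1|1=1 G2=(1+1>=1)=1 G3=G1|G2=1|1=1 -> 1111
State from step 3 equals state from step 2 -> cycle length 1

Answer: 1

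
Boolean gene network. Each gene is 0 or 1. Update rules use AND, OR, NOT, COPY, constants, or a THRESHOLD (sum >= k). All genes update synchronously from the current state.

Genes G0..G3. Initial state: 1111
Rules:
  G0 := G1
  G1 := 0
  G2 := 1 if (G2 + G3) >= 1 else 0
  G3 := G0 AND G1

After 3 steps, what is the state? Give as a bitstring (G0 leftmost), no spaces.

Step 1: G0=G1=1 G1=0(const) G2=(1+1>=1)=1 G3=G0&G1=1&1=1 -> 1011
Step 2: G0=G1=0 G1=0(const) G2=(1+1>=1)=1 G3=G0&G1=1&0=0 -> 0010
Step 3: G0=G1=0 G1=0(const) G2=(1+0>=1)=1 G3=G0&G1=0&0=0 -> 0010

0010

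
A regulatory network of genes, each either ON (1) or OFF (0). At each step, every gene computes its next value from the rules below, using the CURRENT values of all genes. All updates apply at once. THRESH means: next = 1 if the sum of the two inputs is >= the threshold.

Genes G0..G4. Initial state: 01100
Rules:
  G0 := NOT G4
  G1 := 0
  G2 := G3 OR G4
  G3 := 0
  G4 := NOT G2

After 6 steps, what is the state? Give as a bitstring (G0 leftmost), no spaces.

Step 1: G0=NOT G4=NOT 0=1 G1=0(const) G2=G3|G4=0|0=0 G3=0(const) G4=NOT G2=NOT 1=0 -> 10000
Step 2: G0=NOT G4=NOT 0=1 G1=0(const) G2=G3|G4=0|0=0 G3=0(const) G4=NOT G2=NOT 0=1 -> 10001
Step 3: G0=NOT G4=NOT 1=0 G1=0(const) G2=G3|G4=0|1=1 G3=0(const) G4=NOT G2=NOT 0=1 -> 00101
Step 4: G0=NOT G4=NOT 1=0 G1=0(const) G2=G3|G4=0|1=1 G3=0(const) G4=NOT G2=NOT 1=0 -> 00100
Step 5: G0=NOT G4=NOT 0=1 G1=0(const) G2=G3|G4=0|0=0 G3=0(const) G4=NOT G2=NOT 1=0 -> 10000
Step 6: G0=NOT G4=NOT 0=1 G1=0(const) G2=G3|G4=0|0=0 G3=0(const) G4=NOT G2=NOT 0=1 -> 10001

10001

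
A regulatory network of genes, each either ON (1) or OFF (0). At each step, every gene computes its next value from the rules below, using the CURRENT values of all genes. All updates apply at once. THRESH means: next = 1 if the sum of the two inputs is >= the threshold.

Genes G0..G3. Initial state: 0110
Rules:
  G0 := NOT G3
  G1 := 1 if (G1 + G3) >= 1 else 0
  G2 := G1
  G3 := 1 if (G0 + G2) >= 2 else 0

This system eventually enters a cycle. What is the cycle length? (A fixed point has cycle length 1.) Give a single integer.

Step 0: 0110
Step 1: G0=NOT G3=NOT 0=1 G1=(1+0>=1)=1 G2=G1=1 G3=(0+1>=2)=0 -> 1110
Step 2: G0=NOT G3=NOT 0=1 G1=(1+0>=1)=1 G2=G1=1 G3=(1+1>=2)=1 -> 1111
Step 3: G0=NOT G3=NOT 1=0 G1=(1+1>=1)=1 G2=G1=1 G3=(1+1>=2)=1 -> 0111
Step 4: G0=NOT G3=NOT 1=0 G1=(1+1>=1)=1 G2=G1=1 G3=(0+1>=2)=0 -> 0110
State from step 4 equals state from step 0 -> cycle length 4

Answer: 4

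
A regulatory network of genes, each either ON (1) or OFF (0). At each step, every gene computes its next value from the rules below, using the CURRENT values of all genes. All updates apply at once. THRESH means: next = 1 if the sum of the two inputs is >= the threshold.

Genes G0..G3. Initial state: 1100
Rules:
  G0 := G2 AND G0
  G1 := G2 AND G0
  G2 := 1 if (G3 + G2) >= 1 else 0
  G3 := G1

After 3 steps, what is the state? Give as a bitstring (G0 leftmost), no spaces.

Step 1: G0=G2&G0=0&1=0 G1=G2&G0=0&1=0 G2=(0+0>=1)=0 G3=G1=1 -> 0001
Step 2: G0=G2&G0=0&0=0 G1=G2&G0=0&0=0 G2=(1+0>=1)=1 G3=G1=0 -> 0010
Step 3: G0=G2&G0=1&0=0 G1=G2&G0=1&0=0 G2=(0+1>=1)=1 G3=G1=0 -> 0010

0010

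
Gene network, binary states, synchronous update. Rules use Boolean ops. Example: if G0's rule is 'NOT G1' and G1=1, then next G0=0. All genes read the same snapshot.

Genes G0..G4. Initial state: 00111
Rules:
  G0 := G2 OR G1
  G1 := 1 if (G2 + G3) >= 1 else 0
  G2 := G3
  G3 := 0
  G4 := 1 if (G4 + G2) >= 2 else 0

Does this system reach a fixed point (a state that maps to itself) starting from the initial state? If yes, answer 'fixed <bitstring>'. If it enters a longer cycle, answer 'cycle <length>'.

Step 0: 00111
Step 1: G0=G2|G1=1|0=1 G1=(1+1>=1)=1 G2=G3=1 G3=0(const) G4=(1+1>=2)=1 -> 11101
Step 2: G0=G2|G1=1|1=1 G1=(1+0>=1)=1 G2=G3=0 G3=0(const) G4=(1+1>=2)=1 -> 11001
Step 3: G0=G2|G1=0|1=1 G1=(0+0>=1)=0 G2=G3=0 G3=0(const) G4=(1+0>=2)=0 -> 10000
Step 4: G0=G2|G1=0|0=0 G1=(0+0>=1)=0 G2=G3=0 G3=0(const) G4=(0+0>=2)=0 -> 00000
Step 5: G0=G2|G1=0|0=0 G1=(0+0>=1)=0 G2=G3=0 G3=0(const) G4=(0+0>=2)=0 -> 00000
Fixed point reached at step 4: 00000

Answer: fixed 00000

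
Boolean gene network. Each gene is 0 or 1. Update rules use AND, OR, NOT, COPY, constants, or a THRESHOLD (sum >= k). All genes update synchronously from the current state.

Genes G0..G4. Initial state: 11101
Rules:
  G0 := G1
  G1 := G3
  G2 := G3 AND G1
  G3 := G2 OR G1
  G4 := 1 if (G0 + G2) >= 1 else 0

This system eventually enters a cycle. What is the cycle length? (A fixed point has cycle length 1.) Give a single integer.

Step 0: 11101
Step 1: G0=G1=1 G1=G3=0 G2=G3&G1=0&1=0 G3=G2|G1=1|1=1 G4=(1+1>=1)=1 -> 10011
Step 2: G0=G1=0 G1=G3=1 G2=G3&G1=1&0=0 G3=G2|G1=0|0=0 G4=(1+0>=1)=1 -> 01001
Step 3: G0=G1=1 G1=G3=0 G2=G3&G1=0&1=0 G3=G2|G1=0|1=1 G4=(0+0>=1)=0 -> 10010
Step 4: G0=G1=0 G1=G3=1 G2=G3&G1=1&0=0 G3=G2|G1=0|0=0 G4=(1+0>=1)=1 -> 01001
State from step 4 equals state from step 2 -> cycle length 2

Answer: 2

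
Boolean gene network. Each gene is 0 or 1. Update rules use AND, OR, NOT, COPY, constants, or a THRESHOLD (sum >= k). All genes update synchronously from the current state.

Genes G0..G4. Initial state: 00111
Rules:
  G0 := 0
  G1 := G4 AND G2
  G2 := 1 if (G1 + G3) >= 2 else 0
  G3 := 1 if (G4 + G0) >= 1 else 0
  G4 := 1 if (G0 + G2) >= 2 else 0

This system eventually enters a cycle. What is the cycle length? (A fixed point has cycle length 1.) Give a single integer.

Answer: 1

Derivation:
Step 0: 00111
Step 1: G0=0(const) G1=G4&G2=1&1=1 G2=(0+1>=2)=0 G3=(1+0>=1)=1 G4=(0+1>=2)=0 -> 01010
Step 2: G0=0(const) G1=G4&G2=0&0=0 G2=(1+1>=2)=1 G3=(0+0>=1)=0 G4=(0+0>=2)=0 -> 00100
Step 3: G0=0(const) G1=G4&G2=0&1=0 G2=(0+0>=2)=0 G3=(0+0>=1)=0 G4=(0+1>=2)=0 -> 00000
Step 4: G0=0(const) G1=G4&G2=0&0=0 G2=(0+0>=2)=0 G3=(0+0>=1)=0 G4=(0+0>=2)=0 -> 00000
State from step 4 equals state from step 3 -> cycle length 1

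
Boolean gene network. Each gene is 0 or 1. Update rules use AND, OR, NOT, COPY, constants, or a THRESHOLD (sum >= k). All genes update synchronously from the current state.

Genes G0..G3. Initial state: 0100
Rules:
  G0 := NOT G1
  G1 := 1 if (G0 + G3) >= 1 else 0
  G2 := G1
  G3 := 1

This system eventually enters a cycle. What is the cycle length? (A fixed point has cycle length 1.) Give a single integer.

Answer: 1

Derivation:
Step 0: 0100
Step 1: G0=NOT G1=NOT 1=0 G1=(0+0>=1)=0 G2=G1=1 G3=1(const) -> 0011
Step 2: G0=NOT G1=NOT 0=1 G1=(0+1>=1)=1 G2=G1=0 G3=1(const) -> 1101
Step 3: G0=NOT G1=NOT 1=0 G1=(1+1>=1)=1 G2=G1=1 G3=1(const) -> 0111
Step 4: G0=NOT G1=NOT 1=0 G1=(0+1>=1)=1 G2=G1=1 G3=1(const) -> 0111
State from step 4 equals state from step 3 -> cycle length 1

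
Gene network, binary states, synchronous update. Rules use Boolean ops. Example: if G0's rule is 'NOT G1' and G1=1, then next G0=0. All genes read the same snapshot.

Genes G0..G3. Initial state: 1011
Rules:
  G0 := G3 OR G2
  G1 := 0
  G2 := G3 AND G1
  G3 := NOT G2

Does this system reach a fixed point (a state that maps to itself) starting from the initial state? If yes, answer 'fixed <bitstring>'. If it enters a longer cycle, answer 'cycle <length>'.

Answer: fixed 1001

Derivation:
Step 0: 1011
Step 1: G0=G3|G2=1|1=1 G1=0(const) G2=G3&G1=1&0=0 G3=NOT G2=NOT 1=0 -> 1000
Step 2: G0=G3|G2=0|0=0 G1=0(const) G2=G3&G1=0&0=0 G3=NOT G2=NOT 0=1 -> 0001
Step 3: G0=G3|G2=1|0=1 G1=0(const) G2=G3&G1=1&0=0 G3=NOT G2=NOT 0=1 -> 1001
Step 4: G0=G3|G2=1|0=1 G1=0(const) G2=G3&G1=1&0=0 G3=NOT G2=NOT 0=1 -> 1001
Fixed point reached at step 3: 1001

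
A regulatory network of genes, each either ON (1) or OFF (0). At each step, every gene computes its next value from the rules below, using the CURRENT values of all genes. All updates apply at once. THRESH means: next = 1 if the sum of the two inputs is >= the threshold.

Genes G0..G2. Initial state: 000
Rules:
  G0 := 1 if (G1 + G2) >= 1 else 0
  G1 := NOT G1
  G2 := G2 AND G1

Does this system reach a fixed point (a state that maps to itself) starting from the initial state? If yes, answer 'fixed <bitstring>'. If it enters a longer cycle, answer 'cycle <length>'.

Answer: cycle 2

Derivation:
Step 0: 000
Step 1: G0=(0+0>=1)=0 G1=NOT G1=NOT 0=1 G2=G2&G1=0&0=0 -> 010
Step 2: G0=(1+0>=1)=1 G1=NOT G1=NOT 1=0 G2=G2&G1=0&1=0 -> 100
Step 3: G0=(0+0>=1)=0 G1=NOT G1=NOT 0=1 G2=G2&G1=0&0=0 -> 010
Cycle of length 2 starting at step 1 -> no fixed point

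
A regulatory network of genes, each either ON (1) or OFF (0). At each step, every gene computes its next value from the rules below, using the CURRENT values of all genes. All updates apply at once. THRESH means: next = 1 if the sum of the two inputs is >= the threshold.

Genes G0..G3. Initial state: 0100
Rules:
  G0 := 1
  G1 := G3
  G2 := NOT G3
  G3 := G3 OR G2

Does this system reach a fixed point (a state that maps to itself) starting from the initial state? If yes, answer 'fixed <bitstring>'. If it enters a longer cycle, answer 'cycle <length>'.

Answer: fixed 1101

Derivation:
Step 0: 0100
Step 1: G0=1(const) G1=G3=0 G2=NOT G3=NOT 0=1 G3=G3|G2=0|0=0 -> 1010
Step 2: G0=1(const) G1=G3=0 G2=NOT G3=NOT 0=1 G3=G3|G2=0|1=1 -> 1011
Step 3: G0=1(const) G1=G3=1 G2=NOT G3=NOT 1=0 G3=G3|G2=1|1=1 -> 1101
Step 4: G0=1(const) G1=G3=1 G2=NOT G3=NOT 1=0 G3=G3|G2=1|0=1 -> 1101
Fixed point reached at step 3: 1101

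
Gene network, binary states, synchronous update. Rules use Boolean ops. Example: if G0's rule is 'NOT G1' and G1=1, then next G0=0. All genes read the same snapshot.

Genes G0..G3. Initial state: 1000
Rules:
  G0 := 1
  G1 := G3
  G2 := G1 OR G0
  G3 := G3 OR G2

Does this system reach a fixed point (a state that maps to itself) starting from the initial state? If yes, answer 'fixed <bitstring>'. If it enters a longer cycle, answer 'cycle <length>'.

Answer: fixed 1111

Derivation:
Step 0: 1000
Step 1: G0=1(const) G1=G3=0 G2=G1|G0=0|1=1 G3=G3|G2=0|0=0 -> 1010
Step 2: G0=1(const) G1=G3=0 G2=G1|G0=0|1=1 G3=G3|G2=0|1=1 -> 1011
Step 3: G0=1(const) G1=G3=1 G2=G1|G0=0|1=1 G3=G3|G2=1|1=1 -> 1111
Step 4: G0=1(const) G1=G3=1 G2=G1|G0=1|1=1 G3=G3|G2=1|1=1 -> 1111
Fixed point reached at step 3: 1111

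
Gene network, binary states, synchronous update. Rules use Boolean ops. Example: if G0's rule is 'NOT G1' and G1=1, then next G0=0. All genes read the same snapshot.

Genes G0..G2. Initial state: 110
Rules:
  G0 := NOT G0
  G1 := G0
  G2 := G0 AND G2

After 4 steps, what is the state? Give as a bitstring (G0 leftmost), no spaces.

Step 1: G0=NOT G0=NOT 1=0 G1=G0=1 G2=G0&G2=1&0=0 -> 010
Step 2: G0=NOT G0=NOT 0=1 G1=G0=0 G2=G0&G2=0&0=0 -> 100
Step 3: G0=NOT G0=NOT 1=0 G1=G0=1 G2=G0&G2=1&0=0 -> 010
Step 4: G0=NOT G0=NOT 0=1 G1=G0=0 G2=G0&G2=0&0=0 -> 100

100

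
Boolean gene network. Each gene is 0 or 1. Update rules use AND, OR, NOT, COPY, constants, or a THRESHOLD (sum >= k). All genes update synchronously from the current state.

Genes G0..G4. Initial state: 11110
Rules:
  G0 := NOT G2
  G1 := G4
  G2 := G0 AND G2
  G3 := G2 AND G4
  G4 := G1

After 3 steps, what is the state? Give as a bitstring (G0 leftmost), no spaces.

Step 1: G0=NOT G2=NOT 1=0 G1=G4=0 G2=G0&G2=1&1=1 G3=G2&G4=1&0=0 G4=G1=1 -> 00101
Step 2: G0=NOT G2=NOT 1=0 G1=G4=1 G2=G0&G2=0&1=0 G3=G2&G4=1&1=1 G4=G1=0 -> 01010
Step 3: G0=NOT G2=NOT 0=1 G1=G4=0 G2=G0&G2=0&0=0 G3=G2&G4=0&0=0 G4=G1=1 -> 10001

10001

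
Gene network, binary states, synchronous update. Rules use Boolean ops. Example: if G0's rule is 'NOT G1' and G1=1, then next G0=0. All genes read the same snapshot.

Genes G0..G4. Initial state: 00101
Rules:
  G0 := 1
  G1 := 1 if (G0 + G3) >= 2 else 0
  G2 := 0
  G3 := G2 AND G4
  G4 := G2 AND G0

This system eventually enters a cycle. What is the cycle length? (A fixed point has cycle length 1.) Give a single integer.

Step 0: 00101
Step 1: G0=1(const) G1=(0+0>=2)=0 G2=0(const) G3=G2&G4=1&1=1 G4=G2&G0=1&0=0 -> 10010
Step 2: G0=1(const) G1=(1+1>=2)=1 G2=0(const) G3=G2&G4=0&0=0 G4=G2&G0=0&1=0 -> 11000
Step 3: G0=1(const) G1=(1+0>=2)=0 G2=0(const) G3=G2&G4=0&0=0 G4=G2&G0=0&1=0 -> 10000
Step 4: G0=1(const) G1=(1+0>=2)=0 G2=0(const) G3=G2&G4=0&0=0 G4=G2&G0=0&1=0 -> 10000
State from step 4 equals state from step 3 -> cycle length 1

Answer: 1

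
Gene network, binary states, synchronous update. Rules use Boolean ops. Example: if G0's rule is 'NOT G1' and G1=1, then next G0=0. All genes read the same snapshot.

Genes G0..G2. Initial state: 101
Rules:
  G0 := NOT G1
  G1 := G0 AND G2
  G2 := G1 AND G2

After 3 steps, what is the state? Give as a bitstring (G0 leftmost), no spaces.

Step 1: G0=NOT G1=NOT 0=1 G1=G0&G2=1&1=1 G2=G1&G2=0&1=0 -> 110
Step 2: G0=NOT G1=NOT 1=0 G1=G0&G2=1&0=0 G2=G1&G2=1&0=0 -> 000
Step 3: G0=NOT G1=NOT 0=1 G1=G0&G2=0&0=0 G2=G1&G2=0&0=0 -> 100

100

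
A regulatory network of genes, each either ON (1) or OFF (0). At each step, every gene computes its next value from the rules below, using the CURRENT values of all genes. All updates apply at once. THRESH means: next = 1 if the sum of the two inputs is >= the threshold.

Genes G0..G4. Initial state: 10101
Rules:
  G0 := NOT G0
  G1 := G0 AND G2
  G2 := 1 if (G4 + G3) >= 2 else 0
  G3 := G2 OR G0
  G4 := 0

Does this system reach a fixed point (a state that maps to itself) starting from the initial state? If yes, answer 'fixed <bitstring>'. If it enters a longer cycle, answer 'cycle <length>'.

Step 0: 10101
Step 1: G0=NOT G0=NOT 1=0 G1=G0&G2=1&1=1 G2=(1+0>=2)=0 G3=G2|G0=1|1=1 G4=0(const) -> 01010
Step 2: G0=NOT G0=NOT 0=1 G1=G0&G2=0&0=0 G2=(0+1>=2)=0 G3=G2|G0=0|0=0 G4=0(const) -> 10000
Step 3: G0=NOT G0=NOT 1=0 G1=G0&G2=1&0=0 G2=(0+0>=2)=0 G3=G2|G0=0|1=1 G4=0(const) -> 00010
Step 4: G0=NOT G0=NOT 0=1 G1=G0&G2=0&0=0 G2=(0+1>=2)=0 G3=G2|G0=0|0=0 G4=0(const) -> 10000
Cycle of length 2 starting at step 2 -> no fixed point

Answer: cycle 2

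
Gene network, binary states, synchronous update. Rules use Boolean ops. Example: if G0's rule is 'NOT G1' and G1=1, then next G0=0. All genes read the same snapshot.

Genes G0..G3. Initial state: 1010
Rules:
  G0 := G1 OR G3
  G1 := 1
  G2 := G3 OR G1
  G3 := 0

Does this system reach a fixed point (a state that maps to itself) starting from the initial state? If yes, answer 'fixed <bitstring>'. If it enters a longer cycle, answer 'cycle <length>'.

Answer: fixed 1110

Derivation:
Step 0: 1010
Step 1: G0=G1|G3=0|0=0 G1=1(const) G2=G3|G1=0|0=0 G3=0(const) -> 0100
Step 2: G0=G1|G3=1|0=1 G1=1(const) G2=G3|G1=0|1=1 G3=0(const) -> 1110
Step 3: G0=G1|G3=1|0=1 G1=1(const) G2=G3|G1=0|1=1 G3=0(const) -> 1110
Fixed point reached at step 2: 1110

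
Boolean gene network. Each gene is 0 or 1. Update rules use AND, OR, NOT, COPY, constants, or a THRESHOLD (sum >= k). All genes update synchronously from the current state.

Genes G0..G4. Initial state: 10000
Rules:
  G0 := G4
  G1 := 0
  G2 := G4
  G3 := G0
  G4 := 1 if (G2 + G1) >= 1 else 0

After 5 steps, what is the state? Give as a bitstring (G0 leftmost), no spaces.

Step 1: G0=G4=0 G1=0(const) G2=G4=0 G3=G0=1 G4=(0+0>=1)=0 -> 00010
Step 2: G0=G4=0 G1=0(const) G2=G4=0 G3=G0=0 G4=(0+0>=1)=0 -> 00000
Step 3: G0=G4=0 G1=0(const) G2=G4=0 G3=G0=0 G4=(0+0>=1)=0 -> 00000
Step 4: G0=G4=0 G1=0(const) G2=G4=0 G3=G0=0 G4=(0+0>=1)=0 -> 00000
Step 5: G0=G4=0 G1=0(const) G2=G4=0 G3=G0=0 G4=(0+0>=1)=0 -> 00000

00000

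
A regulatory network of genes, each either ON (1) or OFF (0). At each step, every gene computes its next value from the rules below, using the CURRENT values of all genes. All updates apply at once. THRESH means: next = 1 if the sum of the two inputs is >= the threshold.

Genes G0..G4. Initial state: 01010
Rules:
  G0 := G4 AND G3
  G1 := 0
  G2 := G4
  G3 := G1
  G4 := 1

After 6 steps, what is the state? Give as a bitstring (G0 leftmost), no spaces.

Step 1: G0=G4&G3=0&1=0 G1=0(const) G2=G4=0 G3=G1=1 G4=1(const) -> 00011
Step 2: G0=G4&G3=1&1=1 G1=0(const) G2=G4=1 G3=G1=0 G4=1(const) -> 10101
Step 3: G0=G4&G3=1&0=0 G1=0(const) G2=G4=1 G3=G1=0 G4=1(const) -> 00101
Step 4: G0=G4&G3=1&0=0 G1=0(const) G2=G4=1 G3=G1=0 G4=1(const) -> 00101
Step 5: G0=G4&G3=1&0=0 G1=0(const) G2=G4=1 G3=G1=0 G4=1(const) -> 00101
Step 6: G0=G4&G3=1&0=0 G1=0(const) G2=G4=1 G3=G1=0 G4=1(const) -> 00101

00101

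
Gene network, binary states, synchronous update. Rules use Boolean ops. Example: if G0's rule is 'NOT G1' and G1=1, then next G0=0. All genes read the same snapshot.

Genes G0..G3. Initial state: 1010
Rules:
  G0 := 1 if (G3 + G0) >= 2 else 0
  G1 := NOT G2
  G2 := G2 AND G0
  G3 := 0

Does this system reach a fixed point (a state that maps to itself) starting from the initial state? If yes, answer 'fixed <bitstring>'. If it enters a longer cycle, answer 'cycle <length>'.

Step 0: 1010
Step 1: G0=(0+1>=2)=0 G1=NOT G2=NOT 1=0 G2=G2&G0=1&1=1 G3=0(const) -> 0010
Step 2: G0=(0+0>=2)=0 G1=NOT G2=NOT 1=0 G2=G2&G0=1&0=0 G3=0(const) -> 0000
Step 3: G0=(0+0>=2)=0 G1=NOT G2=NOT 0=1 G2=G2&G0=0&0=0 G3=0(const) -> 0100
Step 4: G0=(0+0>=2)=0 G1=NOT G2=NOT 0=1 G2=G2&G0=0&0=0 G3=0(const) -> 0100
Fixed point reached at step 3: 0100

Answer: fixed 0100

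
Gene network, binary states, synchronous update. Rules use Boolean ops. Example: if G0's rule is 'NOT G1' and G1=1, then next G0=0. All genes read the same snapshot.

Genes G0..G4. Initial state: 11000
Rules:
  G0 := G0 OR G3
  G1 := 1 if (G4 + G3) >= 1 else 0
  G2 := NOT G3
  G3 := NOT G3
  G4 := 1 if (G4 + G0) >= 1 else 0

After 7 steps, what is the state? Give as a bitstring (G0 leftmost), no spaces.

Step 1: G0=G0|G3=1|0=1 G1=(0+0>=1)=0 G2=NOT G3=NOT 0=1 G3=NOT G3=NOT 0=1 G4=(0+1>=1)=1 -> 10111
Step 2: G0=G0|G3=1|1=1 G1=(1+1>=1)=1 G2=NOT G3=NOT 1=0 G3=NOT G3=NOT 1=0 G4=(1+1>=1)=1 -> 11001
Step 3: G0=G0|G3=1|0=1 G1=(1+0>=1)=1 G2=NOT G3=NOT 0=1 G3=NOT G3=NOT 0=1 G4=(1+1>=1)=1 -> 11111
Step 4: G0=G0|G3=1|1=1 G1=(1+1>=1)=1 G2=NOT G3=NOT 1=0 G3=NOT G3=NOT 1=0 G4=(1+1>=1)=1 -> 11001
Step 5: G0=G0|G3=1|0=1 G1=(1+0>=1)=1 G2=NOT G3=NOT 0=1 G3=NOT G3=NOT 0=1 G4=(1+1>=1)=1 -> 11111
Step 6: G0=G0|G3=1|1=1 G1=(1+1>=1)=1 G2=NOT G3=NOT 1=0 G3=NOT G3=NOT 1=0 G4=(1+1>=1)=1 -> 11001
Step 7: G0=G0|G3=1|0=1 G1=(1+0>=1)=1 G2=NOT G3=NOT 0=1 G3=NOT G3=NOT 0=1 G4=(1+1>=1)=1 -> 11111

11111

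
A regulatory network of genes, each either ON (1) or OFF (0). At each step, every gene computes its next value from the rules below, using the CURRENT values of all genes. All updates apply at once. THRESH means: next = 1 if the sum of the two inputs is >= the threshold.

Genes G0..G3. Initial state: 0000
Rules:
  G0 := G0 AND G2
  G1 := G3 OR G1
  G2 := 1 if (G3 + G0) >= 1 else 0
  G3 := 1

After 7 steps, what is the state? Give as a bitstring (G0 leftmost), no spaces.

Step 1: G0=G0&G2=0&0=0 G1=G3|G1=0|0=0 G2=(0+0>=1)=0 G3=1(const) -> 0001
Step 2: G0=G0&G2=0&0=0 G1=G3|G1=1|0=1 G2=(1+0>=1)=1 G3=1(const) -> 0111
Step 3: G0=G0&G2=0&1=0 G1=G3|G1=1|1=1 G2=(1+0>=1)=1 G3=1(const) -> 0111
Step 4: G0=G0&G2=0&1=0 G1=G3|G1=1|1=1 G2=(1+0>=1)=1 G3=1(const) -> 0111
Step 5: G0=G0&G2=0&1=0 G1=G3|G1=1|1=1 G2=(1+0>=1)=1 G3=1(const) -> 0111
Step 6: G0=G0&G2=0&1=0 G1=G3|G1=1|1=1 G2=(1+0>=1)=1 G3=1(const) -> 0111
Step 7: G0=G0&G2=0&1=0 G1=G3|G1=1|1=1 G2=(1+0>=1)=1 G3=1(const) -> 0111

0111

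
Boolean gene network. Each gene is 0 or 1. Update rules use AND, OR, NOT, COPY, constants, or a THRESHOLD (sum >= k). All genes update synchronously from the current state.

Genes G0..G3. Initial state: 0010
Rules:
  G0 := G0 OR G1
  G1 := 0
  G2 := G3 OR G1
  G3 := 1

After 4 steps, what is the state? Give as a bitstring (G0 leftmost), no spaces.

Step 1: G0=G0|G1=0|0=0 G1=0(const) G2=G3|G1=0|0=0 G3=1(const) -> 0001
Step 2: G0=G0|G1=0|0=0 G1=0(const) G2=G3|G1=1|0=1 G3=1(const) -> 0011
Step 3: G0=G0|G1=0|0=0 G1=0(const) G2=G3|G1=1|0=1 G3=1(const) -> 0011
Step 4: G0=G0|G1=0|0=0 G1=0(const) G2=G3|G1=1|0=1 G3=1(const) -> 0011

0011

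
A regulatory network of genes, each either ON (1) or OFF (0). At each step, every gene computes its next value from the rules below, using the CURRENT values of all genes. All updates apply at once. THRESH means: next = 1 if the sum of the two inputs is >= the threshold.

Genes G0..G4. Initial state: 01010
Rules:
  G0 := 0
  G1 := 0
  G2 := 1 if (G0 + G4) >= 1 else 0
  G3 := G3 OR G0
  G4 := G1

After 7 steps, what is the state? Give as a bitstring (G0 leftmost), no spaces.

Step 1: G0=0(const) G1=0(const) G2=(0+0>=1)=0 G3=G3|G0=1|0=1 G4=G1=1 -> 00011
Step 2: G0=0(const) G1=0(const) G2=(0+1>=1)=1 G3=G3|G0=1|0=1 G4=G1=0 -> 00110
Step 3: G0=0(const) G1=0(const) G2=(0+0>=1)=0 G3=G3|G0=1|0=1 G4=G1=0 -> 00010
Step 4: G0=0(const) G1=0(const) G2=(0+0>=1)=0 G3=G3|G0=1|0=1 G4=G1=0 -> 00010
Step 5: G0=0(const) G1=0(const) G2=(0+0>=1)=0 G3=G3|G0=1|0=1 G4=G1=0 -> 00010
Step 6: G0=0(const) G1=0(const) G2=(0+0>=1)=0 G3=G3|G0=1|0=1 G4=G1=0 -> 00010
Step 7: G0=0(const) G1=0(const) G2=(0+0>=1)=0 G3=G3|G0=1|0=1 G4=G1=0 -> 00010

00010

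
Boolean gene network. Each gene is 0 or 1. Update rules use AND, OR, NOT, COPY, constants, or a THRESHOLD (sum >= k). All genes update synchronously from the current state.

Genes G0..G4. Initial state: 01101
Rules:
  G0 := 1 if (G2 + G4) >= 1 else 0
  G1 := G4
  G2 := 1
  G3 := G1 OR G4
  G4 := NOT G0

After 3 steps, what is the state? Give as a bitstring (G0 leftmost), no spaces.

Step 1: G0=(1+1>=1)=1 G1=G4=1 G2=1(const) G3=G1|G4=1|1=1 G4=NOT G0=NOT 0=1 -> 11111
Step 2: G0=(1+1>=1)=1 G1=G4=1 G2=1(const) G3=G1|G4=1|1=1 G4=NOT G0=NOT 1=0 -> 11110
Step 3: G0=(1+0>=1)=1 G1=G4=0 G2=1(const) G3=G1|G4=1|0=1 G4=NOT G0=NOT 1=0 -> 10110

10110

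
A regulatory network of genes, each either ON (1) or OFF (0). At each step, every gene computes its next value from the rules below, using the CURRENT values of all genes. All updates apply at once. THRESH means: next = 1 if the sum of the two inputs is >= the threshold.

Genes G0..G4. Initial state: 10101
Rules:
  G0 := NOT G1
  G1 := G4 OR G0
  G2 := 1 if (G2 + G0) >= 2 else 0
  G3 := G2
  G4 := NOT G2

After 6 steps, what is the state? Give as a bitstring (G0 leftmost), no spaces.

Step 1: G0=NOT G1=NOT 0=1 G1=G4|G0=1|1=1 G2=(1+1>=2)=1 G3=G2=1 G4=NOT G2=NOT 1=0 -> 11110
Step 2: G0=NOT G1=NOT 1=0 G1=G4|G0=0|1=1 G2=(1+1>=2)=1 G3=G2=1 G4=NOT G2=NOT 1=0 -> 01110
Step 3: G0=NOT G1=NOT 1=0 G1=G4|G0=0|0=0 G2=(1+0>=2)=0 G3=G2=1 G4=NOT G2=NOT 1=0 -> 00010
Step 4: G0=NOT G1=NOT 0=1 G1=G4|G0=0|0=0 G2=(0+0>=2)=0 G3=G2=0 G4=NOT G2=NOT 0=1 -> 10001
Step 5: G0=NOT G1=NOT 0=1 G1=G4|G0=1|1=1 G2=(0+1>=2)=0 G3=G2=0 G4=NOT G2=NOT 0=1 -> 11001
Step 6: G0=NOT G1=NOT 1=0 G1=G4|G0=1|1=1 G2=(0+1>=2)=0 G3=G2=0 G4=NOT G2=NOT 0=1 -> 01001

01001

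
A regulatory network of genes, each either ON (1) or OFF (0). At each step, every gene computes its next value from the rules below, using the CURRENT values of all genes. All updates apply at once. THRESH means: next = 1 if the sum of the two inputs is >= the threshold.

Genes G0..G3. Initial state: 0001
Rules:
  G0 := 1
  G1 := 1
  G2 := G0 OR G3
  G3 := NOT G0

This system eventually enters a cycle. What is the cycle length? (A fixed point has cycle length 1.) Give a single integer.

Answer: 1

Derivation:
Step 0: 0001
Step 1: G0=1(const) G1=1(const) G2=G0|G3=0|1=1 G3=NOT G0=NOT 0=1 -> 1111
Step 2: G0=1(const) G1=1(const) G2=G0|G3=1|1=1 G3=NOT G0=NOT 1=0 -> 1110
Step 3: G0=1(const) G1=1(const) G2=G0|G3=1|0=1 G3=NOT G0=NOT 1=0 -> 1110
State from step 3 equals state from step 2 -> cycle length 1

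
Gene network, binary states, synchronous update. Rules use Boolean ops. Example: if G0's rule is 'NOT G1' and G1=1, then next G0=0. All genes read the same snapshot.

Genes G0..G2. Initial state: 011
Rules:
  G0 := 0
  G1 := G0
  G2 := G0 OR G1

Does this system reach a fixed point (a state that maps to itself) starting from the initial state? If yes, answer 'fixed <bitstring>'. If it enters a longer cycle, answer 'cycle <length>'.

Step 0: 011
Step 1: G0=0(const) G1=G0=0 G2=G0|G1=0|1=1 -> 001
Step 2: G0=0(const) G1=G0=0 G2=G0|G1=0|0=0 -> 000
Step 3: G0=0(const) G1=G0=0 G2=G0|G1=0|0=0 -> 000
Fixed point reached at step 2: 000

Answer: fixed 000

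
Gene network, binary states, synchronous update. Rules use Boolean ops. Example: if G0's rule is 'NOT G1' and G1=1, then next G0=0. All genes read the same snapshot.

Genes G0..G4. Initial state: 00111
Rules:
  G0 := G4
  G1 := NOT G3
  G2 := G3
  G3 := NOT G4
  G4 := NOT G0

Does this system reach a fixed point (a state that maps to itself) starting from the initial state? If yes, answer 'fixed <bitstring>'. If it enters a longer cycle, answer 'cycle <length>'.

Answer: cycle 4

Derivation:
Step 0: 00111
Step 1: G0=G4=1 G1=NOT G3=NOT 1=0 G2=G3=1 G3=NOT G4=NOT 1=0 G4=NOT G0=NOT 0=1 -> 10101
Step 2: G0=G4=1 G1=NOT G3=NOT 0=1 G2=G3=0 G3=NOT G4=NOT 1=0 G4=NOT G0=NOT 1=0 -> 11000
Step 3: G0=G4=0 G1=NOT G3=NOT 0=1 G2=G3=0 G3=NOT G4=NOT 0=1 G4=NOT G0=NOT 1=0 -> 01010
Step 4: G0=G4=0 G1=NOT G3=NOT 1=0 G2=G3=1 G3=NOT G4=NOT 0=1 G4=NOT G0=NOT 0=1 -> 00111
Cycle of length 4 starting at step 0 -> no fixed point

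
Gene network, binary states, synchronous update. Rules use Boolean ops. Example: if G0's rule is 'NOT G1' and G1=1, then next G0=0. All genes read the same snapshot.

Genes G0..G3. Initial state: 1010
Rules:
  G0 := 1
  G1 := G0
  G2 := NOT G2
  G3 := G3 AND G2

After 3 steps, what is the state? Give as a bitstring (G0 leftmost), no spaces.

Step 1: G0=1(const) G1=G0=1 G2=NOT G2=NOT 1=0 G3=G3&G2=0&1=0 -> 1100
Step 2: G0=1(const) G1=G0=1 G2=NOT G2=NOT 0=1 G3=G3&G2=0&0=0 -> 1110
Step 3: G0=1(const) G1=G0=1 G2=NOT G2=NOT 1=0 G3=G3&G2=0&1=0 -> 1100

1100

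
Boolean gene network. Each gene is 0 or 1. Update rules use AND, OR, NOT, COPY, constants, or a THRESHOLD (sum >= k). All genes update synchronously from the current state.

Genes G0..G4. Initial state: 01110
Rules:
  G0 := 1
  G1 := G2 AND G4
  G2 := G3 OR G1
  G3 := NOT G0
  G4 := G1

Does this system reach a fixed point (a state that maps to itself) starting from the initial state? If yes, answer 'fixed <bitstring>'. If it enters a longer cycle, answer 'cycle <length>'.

Answer: cycle 2

Derivation:
Step 0: 01110
Step 1: G0=1(const) G1=G2&G4=1&0=0 G2=G3|G1=1|1=1 G3=NOT G0=NOT 0=1 G4=G1=1 -> 10111
Step 2: G0=1(const) G1=G2&G4=1&1=1 G2=G3|G1=1|0=1 G3=NOT G0=NOT 1=0 G4=G1=0 -> 11100
Step 3: G0=1(const) G1=G2&G4=1&0=0 G2=G3|G1=0|1=1 G3=NOT G0=NOT 1=0 G4=G1=1 -> 10101
Step 4: G0=1(const) G1=G2&G4=1&1=1 G2=G3|G1=0|0=0 G3=NOT G0=NOT 1=0 G4=G1=0 -> 11000
Step 5: G0=1(const) G1=G2&G4=0&0=0 G2=G3|G1=0|1=1 G3=NOT G0=NOT 1=0 G4=G1=1 -> 10101
Cycle of length 2 starting at step 3 -> no fixed point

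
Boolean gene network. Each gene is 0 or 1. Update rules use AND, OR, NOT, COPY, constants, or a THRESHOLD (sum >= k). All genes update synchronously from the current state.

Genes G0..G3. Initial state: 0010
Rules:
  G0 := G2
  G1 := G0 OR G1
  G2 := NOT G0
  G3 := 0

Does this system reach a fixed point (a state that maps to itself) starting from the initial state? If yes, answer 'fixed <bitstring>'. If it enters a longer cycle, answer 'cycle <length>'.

Step 0: 0010
Step 1: G0=G2=1 G1=G0|G1=0|0=0 G2=NOT G0=NOT 0=1 G3=0(const) -> 1010
Step 2: G0=G2=1 G1=G0|G1=1|0=1 G2=NOT G0=NOT 1=0 G3=0(const) -> 1100
Step 3: G0=G2=0 G1=G0|G1=1|1=1 G2=NOT G0=NOT 1=0 G3=0(const) -> 0100
Step 4: G0=G2=0 G1=G0|G1=0|1=1 G2=NOT G0=NOT 0=1 G3=0(const) -> 0110
Step 5: G0=G2=1 G1=G0|G1=0|1=1 G2=NOT G0=NOT 0=1 G3=0(const) -> 1110
Step 6: G0=G2=1 G1=G0|G1=1|1=1 G2=NOT G0=NOT 1=0 G3=0(const) -> 1100
Cycle of length 4 starting at step 2 -> no fixed point

Answer: cycle 4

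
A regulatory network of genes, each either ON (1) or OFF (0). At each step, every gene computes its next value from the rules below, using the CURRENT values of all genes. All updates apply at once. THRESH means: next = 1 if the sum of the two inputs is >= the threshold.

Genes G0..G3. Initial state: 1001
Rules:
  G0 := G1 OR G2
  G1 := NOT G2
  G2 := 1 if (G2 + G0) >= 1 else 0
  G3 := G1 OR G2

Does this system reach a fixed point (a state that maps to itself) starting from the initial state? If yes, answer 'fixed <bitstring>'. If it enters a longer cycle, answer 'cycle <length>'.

Answer: fixed 1011

Derivation:
Step 0: 1001
Step 1: G0=G1|G2=0|0=0 G1=NOT G2=NOT 0=1 G2=(0+1>=1)=1 G3=G1|G2=0|0=0 -> 0110
Step 2: G0=G1|G2=1|1=1 G1=NOT G2=NOT 1=0 G2=(1+0>=1)=1 G3=G1|G2=1|1=1 -> 1011
Step 3: G0=G1|G2=0|1=1 G1=NOT G2=NOT 1=0 G2=(1+1>=1)=1 G3=G1|G2=0|1=1 -> 1011
Fixed point reached at step 2: 1011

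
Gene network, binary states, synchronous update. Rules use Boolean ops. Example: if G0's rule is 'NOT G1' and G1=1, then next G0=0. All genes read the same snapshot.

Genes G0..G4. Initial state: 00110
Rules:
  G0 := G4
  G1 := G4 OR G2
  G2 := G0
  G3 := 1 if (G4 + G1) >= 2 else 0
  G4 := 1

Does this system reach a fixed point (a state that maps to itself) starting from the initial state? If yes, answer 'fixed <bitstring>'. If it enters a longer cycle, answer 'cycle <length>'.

Answer: fixed 11111

Derivation:
Step 0: 00110
Step 1: G0=G4=0 G1=G4|G2=0|1=1 G2=G0=0 G3=(0+0>=2)=0 G4=1(const) -> 01001
Step 2: G0=G4=1 G1=G4|G2=1|0=1 G2=G0=0 G3=(1+1>=2)=1 G4=1(const) -> 11011
Step 3: G0=G4=1 G1=G4|G2=1|0=1 G2=G0=1 G3=(1+1>=2)=1 G4=1(const) -> 11111
Step 4: G0=G4=1 G1=G4|G2=1|1=1 G2=G0=1 G3=(1+1>=2)=1 G4=1(const) -> 11111
Fixed point reached at step 3: 11111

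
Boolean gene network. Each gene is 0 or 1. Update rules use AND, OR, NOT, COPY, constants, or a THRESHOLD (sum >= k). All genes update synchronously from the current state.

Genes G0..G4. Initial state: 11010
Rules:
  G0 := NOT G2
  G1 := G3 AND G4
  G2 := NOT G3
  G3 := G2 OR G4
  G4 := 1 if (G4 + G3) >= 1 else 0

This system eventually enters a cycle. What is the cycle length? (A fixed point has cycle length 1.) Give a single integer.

Step 0: 11010
Step 1: G0=NOT G2=NOT 0=1 G1=G3&G4=1&0=0 G2=NOT G3=NOT 1=0 G3=G2|G4=0|0=0 G4=(0+1>=1)=1 -> 10001
Step 2: G0=NOT G2=NOT 0=1 G1=G3&G4=0&1=0 G2=NOT G3=NOT 0=1 G3=G2|G4=0|1=1 G4=(1+0>=1)=1 -> 10111
Step 3: G0=NOT G2=NOT 1=0 G1=G3&G4=1&1=1 G2=NOT G3=NOT 1=0 G3=G2|G4=1|1=1 G4=(1+1>=1)=1 -> 01011
Step 4: G0=NOT G2=NOT 0=1 G1=G3&G4=1&1=1 G2=NOT G3=NOT 1=0 G3=G2|G4=0|1=1 G4=(1+1>=1)=1 -> 11011
Step 5: G0=NOT G2=NOT 0=1 G1=G3&G4=1&1=1 G2=NOT G3=NOT 1=0 G3=G2|G4=0|1=1 G4=(1+1>=1)=1 -> 11011
State from step 5 equals state from step 4 -> cycle length 1

Answer: 1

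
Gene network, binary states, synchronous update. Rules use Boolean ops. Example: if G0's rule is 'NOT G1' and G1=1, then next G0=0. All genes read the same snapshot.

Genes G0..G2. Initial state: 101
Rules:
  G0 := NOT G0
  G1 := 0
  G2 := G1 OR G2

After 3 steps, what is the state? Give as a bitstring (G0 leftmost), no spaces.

Step 1: G0=NOT G0=NOT 1=0 G1=0(const) G2=G1|G2=0|1=1 -> 001
Step 2: G0=NOT G0=NOT 0=1 G1=0(const) G2=G1|G2=0|1=1 -> 101
Step 3: G0=NOT G0=NOT 1=0 G1=0(const) G2=G1|G2=0|1=1 -> 001

001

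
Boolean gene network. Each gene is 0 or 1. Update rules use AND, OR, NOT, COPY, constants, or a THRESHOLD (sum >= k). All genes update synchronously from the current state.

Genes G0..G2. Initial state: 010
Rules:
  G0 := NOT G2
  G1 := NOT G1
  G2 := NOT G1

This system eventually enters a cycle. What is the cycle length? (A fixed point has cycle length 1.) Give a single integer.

Answer: 2

Derivation:
Step 0: 010
Step 1: G0=NOT G2=NOT 0=1 G1=NOT G1=NOT 1=0 G2=NOT G1=NOT 1=0 -> 100
Step 2: G0=NOT G2=NOT 0=1 G1=NOT G1=NOT 0=1 G2=NOT G1=NOT 0=1 -> 111
Step 3: G0=NOT G2=NOT 1=0 G1=NOT G1=NOT 1=0 G2=NOT G1=NOT 1=0 -> 000
Step 4: G0=NOT G2=NOT 0=1 G1=NOT G1=NOT 0=1 G2=NOT G1=NOT 0=1 -> 111
State from step 4 equals state from step 2 -> cycle length 2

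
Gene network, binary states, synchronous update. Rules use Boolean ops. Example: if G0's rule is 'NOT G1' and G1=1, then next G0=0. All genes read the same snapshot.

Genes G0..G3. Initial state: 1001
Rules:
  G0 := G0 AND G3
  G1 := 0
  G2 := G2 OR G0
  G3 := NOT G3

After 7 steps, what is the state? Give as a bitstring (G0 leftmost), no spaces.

Step 1: G0=G0&G3=1&1=1 G1=0(const) G2=G2|G0=0|1=1 G3=NOT G3=NOT 1=0 -> 1010
Step 2: G0=G0&G3=1&0=0 G1=0(const) G2=G2|G0=1|1=1 G3=NOT G3=NOT 0=1 -> 0011
Step 3: G0=G0&G3=0&1=0 G1=0(const) G2=G2|G0=1|0=1 G3=NOT G3=NOT 1=0 -> 0010
Step 4: G0=G0&G3=0&0=0 G1=0(const) G2=G2|G0=1|0=1 G3=NOT G3=NOT 0=1 -> 0011
Step 5: G0=G0&G3=0&1=0 G1=0(const) G2=G2|G0=1|0=1 G3=NOT G3=NOT 1=0 -> 0010
Step 6: G0=G0&G3=0&0=0 G1=0(const) G2=G2|G0=1|0=1 G3=NOT G3=NOT 0=1 -> 0011
Step 7: G0=G0&G3=0&1=0 G1=0(const) G2=G2|G0=1|0=1 G3=NOT G3=NOT 1=0 -> 0010

0010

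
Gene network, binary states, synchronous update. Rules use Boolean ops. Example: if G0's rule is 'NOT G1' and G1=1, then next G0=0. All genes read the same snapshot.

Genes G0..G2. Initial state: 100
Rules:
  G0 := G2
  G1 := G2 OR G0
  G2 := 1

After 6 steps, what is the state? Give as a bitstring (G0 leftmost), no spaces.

Step 1: G0=G2=0 G1=G2|G0=0|1=1 G2=1(const) -> 011
Step 2: G0=G2=1 G1=G2|G0=1|0=1 G2=1(const) -> 111
Step 3: G0=G2=1 G1=G2|G0=1|1=1 G2=1(const) -> 111
Step 4: G0=G2=1 G1=G2|G0=1|1=1 G2=1(const) -> 111
Step 5: G0=G2=1 G1=G2|G0=1|1=1 G2=1(const) -> 111
Step 6: G0=G2=1 G1=G2|G0=1|1=1 G2=1(const) -> 111

111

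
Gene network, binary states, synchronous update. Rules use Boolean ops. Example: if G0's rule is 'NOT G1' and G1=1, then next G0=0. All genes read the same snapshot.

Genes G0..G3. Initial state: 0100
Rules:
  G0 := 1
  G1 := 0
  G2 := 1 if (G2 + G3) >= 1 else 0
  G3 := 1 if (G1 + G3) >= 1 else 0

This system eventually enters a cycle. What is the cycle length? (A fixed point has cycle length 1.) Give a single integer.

Step 0: 0100
Step 1: G0=1(const) G1=0(const) G2=(0+0>=1)=0 G3=(1+0>=1)=1 -> 1001
Step 2: G0=1(const) G1=0(const) G2=(0+1>=1)=1 G3=(0+1>=1)=1 -> 1011
Step 3: G0=1(const) G1=0(const) G2=(1+1>=1)=1 G3=(0+1>=1)=1 -> 1011
State from step 3 equals state from step 2 -> cycle length 1

Answer: 1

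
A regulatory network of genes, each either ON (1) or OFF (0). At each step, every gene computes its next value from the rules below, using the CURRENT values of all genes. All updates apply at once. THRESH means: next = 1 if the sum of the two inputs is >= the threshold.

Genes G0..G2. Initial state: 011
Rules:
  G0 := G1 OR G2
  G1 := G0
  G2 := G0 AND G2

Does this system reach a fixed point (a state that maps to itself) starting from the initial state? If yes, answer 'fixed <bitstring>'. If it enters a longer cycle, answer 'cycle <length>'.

Step 0: 011
Step 1: G0=G1|G2=1|1=1 G1=G0=0 G2=G0&G2=0&1=0 -> 100
Step 2: G0=G1|G2=0|0=0 G1=G0=1 G2=G0&G2=1&0=0 -> 010
Step 3: G0=G1|G2=1|0=1 G1=G0=0 G2=G0&G2=0&0=0 -> 100
Cycle of length 2 starting at step 1 -> no fixed point

Answer: cycle 2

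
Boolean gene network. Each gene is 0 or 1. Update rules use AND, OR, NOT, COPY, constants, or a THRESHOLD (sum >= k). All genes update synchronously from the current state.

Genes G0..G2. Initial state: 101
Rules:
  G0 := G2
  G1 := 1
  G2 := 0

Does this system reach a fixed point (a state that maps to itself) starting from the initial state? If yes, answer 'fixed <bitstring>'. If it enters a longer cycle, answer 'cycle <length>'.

Answer: fixed 010

Derivation:
Step 0: 101
Step 1: G0=G2=1 G1=1(const) G2=0(const) -> 110
Step 2: G0=G2=0 G1=1(const) G2=0(const) -> 010
Step 3: G0=G2=0 G1=1(const) G2=0(const) -> 010
Fixed point reached at step 2: 010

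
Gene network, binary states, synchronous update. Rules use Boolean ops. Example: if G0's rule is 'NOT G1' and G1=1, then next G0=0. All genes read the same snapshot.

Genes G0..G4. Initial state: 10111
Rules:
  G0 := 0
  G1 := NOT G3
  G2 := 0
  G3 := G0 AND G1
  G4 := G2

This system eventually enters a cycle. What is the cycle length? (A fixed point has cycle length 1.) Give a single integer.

Answer: 1

Derivation:
Step 0: 10111
Step 1: G0=0(const) G1=NOT G3=NOT 1=0 G2=0(const) G3=G0&G1=1&0=0 G4=G2=1 -> 00001
Step 2: G0=0(const) G1=NOT G3=NOT 0=1 G2=0(const) G3=G0&G1=0&0=0 G4=G2=0 -> 01000
Step 3: G0=0(const) G1=NOT G3=NOT 0=1 G2=0(const) G3=G0&G1=0&1=0 G4=G2=0 -> 01000
State from step 3 equals state from step 2 -> cycle length 1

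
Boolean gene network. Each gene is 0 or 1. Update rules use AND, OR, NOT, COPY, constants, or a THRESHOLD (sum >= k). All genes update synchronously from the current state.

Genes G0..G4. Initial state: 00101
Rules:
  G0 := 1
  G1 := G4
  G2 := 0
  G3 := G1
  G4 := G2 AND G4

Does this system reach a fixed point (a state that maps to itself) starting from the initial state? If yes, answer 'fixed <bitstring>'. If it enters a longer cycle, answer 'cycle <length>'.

Step 0: 00101
Step 1: G0=1(const) G1=G4=1 G2=0(const) G3=G1=0 G4=G2&G4=1&1=1 -> 11001
Step 2: G0=1(const) G1=G4=1 G2=0(const) G3=G1=1 G4=G2&G4=0&1=0 -> 11010
Step 3: G0=1(const) G1=G4=0 G2=0(const) G3=G1=1 G4=G2&G4=0&0=0 -> 10010
Step 4: G0=1(const) G1=G4=0 G2=0(const) G3=G1=0 G4=G2&G4=0&0=0 -> 10000
Step 5: G0=1(const) G1=G4=0 G2=0(const) G3=G1=0 G4=G2&G4=0&0=0 -> 10000
Fixed point reached at step 4: 10000

Answer: fixed 10000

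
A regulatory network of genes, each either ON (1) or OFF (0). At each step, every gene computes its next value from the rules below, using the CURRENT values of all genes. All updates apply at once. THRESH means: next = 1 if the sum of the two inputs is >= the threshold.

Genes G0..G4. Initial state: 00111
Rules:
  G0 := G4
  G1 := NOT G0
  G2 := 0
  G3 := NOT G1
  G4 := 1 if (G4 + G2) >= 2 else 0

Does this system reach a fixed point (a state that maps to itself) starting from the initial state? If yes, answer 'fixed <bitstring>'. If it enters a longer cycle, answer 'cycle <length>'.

Step 0: 00111
Step 1: G0=G4=1 G1=NOT G0=NOT 0=1 G2=0(const) G3=NOT G1=NOT 0=1 G4=(1+1>=2)=1 -> 11011
Step 2: G0=G4=1 G1=NOT G0=NOT 1=0 G2=0(const) G3=NOT G1=NOT 1=0 G4=(1+0>=2)=0 -> 10000
Step 3: G0=G4=0 G1=NOT G0=NOT 1=0 G2=0(const) G3=NOT G1=NOT 0=1 G4=(0+0>=2)=0 -> 00010
Step 4: G0=G4=0 G1=NOT G0=NOT 0=1 G2=0(const) G3=NOT G1=NOT 0=1 G4=(0+0>=2)=0 -> 01010
Step 5: G0=G4=0 G1=NOT G0=NOT 0=1 G2=0(const) G3=NOT G1=NOT 1=0 G4=(0+0>=2)=0 -> 01000
Step 6: G0=G4=0 G1=NOT G0=NOT 0=1 G2=0(const) G3=NOT G1=NOT 1=0 G4=(0+0>=2)=0 -> 01000
Fixed point reached at step 5: 01000

Answer: fixed 01000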